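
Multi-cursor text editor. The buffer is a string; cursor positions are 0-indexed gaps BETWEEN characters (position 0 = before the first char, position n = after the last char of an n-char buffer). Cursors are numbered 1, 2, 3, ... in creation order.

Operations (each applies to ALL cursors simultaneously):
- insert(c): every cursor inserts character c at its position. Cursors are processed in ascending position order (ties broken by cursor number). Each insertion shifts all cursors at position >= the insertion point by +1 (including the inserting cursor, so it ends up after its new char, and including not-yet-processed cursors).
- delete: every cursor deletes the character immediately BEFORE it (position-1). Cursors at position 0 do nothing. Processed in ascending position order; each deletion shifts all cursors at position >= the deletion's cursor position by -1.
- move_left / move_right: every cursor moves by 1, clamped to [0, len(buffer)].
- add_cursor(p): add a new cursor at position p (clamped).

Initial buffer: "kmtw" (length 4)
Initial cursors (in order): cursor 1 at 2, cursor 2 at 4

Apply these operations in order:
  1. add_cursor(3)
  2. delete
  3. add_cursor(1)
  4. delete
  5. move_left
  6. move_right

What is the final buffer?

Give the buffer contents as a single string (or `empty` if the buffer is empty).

Answer: empty

Derivation:
After op 1 (add_cursor(3)): buffer="kmtw" (len 4), cursors c1@2 c3@3 c2@4, authorship ....
After op 2 (delete): buffer="k" (len 1), cursors c1@1 c2@1 c3@1, authorship .
After op 3 (add_cursor(1)): buffer="k" (len 1), cursors c1@1 c2@1 c3@1 c4@1, authorship .
After op 4 (delete): buffer="" (len 0), cursors c1@0 c2@0 c3@0 c4@0, authorship 
After op 5 (move_left): buffer="" (len 0), cursors c1@0 c2@0 c3@0 c4@0, authorship 
After op 6 (move_right): buffer="" (len 0), cursors c1@0 c2@0 c3@0 c4@0, authorship 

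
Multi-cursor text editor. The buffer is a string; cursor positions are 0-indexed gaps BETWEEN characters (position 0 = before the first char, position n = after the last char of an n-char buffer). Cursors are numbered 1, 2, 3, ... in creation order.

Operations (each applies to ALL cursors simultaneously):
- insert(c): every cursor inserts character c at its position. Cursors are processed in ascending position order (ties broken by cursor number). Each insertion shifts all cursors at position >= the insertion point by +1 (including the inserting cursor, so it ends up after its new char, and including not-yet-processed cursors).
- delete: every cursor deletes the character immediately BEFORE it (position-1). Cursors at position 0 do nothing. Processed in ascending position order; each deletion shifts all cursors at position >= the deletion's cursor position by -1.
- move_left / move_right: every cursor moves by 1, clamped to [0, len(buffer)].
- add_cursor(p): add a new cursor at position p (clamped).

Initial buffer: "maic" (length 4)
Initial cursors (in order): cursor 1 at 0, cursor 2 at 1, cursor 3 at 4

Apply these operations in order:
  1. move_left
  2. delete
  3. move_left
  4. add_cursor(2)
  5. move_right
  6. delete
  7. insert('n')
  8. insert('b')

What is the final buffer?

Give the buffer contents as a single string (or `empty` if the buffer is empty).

Answer: nnnnbbbb

Derivation:
After op 1 (move_left): buffer="maic" (len 4), cursors c1@0 c2@0 c3@3, authorship ....
After op 2 (delete): buffer="mac" (len 3), cursors c1@0 c2@0 c3@2, authorship ...
After op 3 (move_left): buffer="mac" (len 3), cursors c1@0 c2@0 c3@1, authorship ...
After op 4 (add_cursor(2)): buffer="mac" (len 3), cursors c1@0 c2@0 c3@1 c4@2, authorship ...
After op 5 (move_right): buffer="mac" (len 3), cursors c1@1 c2@1 c3@2 c4@3, authorship ...
After op 6 (delete): buffer="" (len 0), cursors c1@0 c2@0 c3@0 c4@0, authorship 
After op 7 (insert('n')): buffer="nnnn" (len 4), cursors c1@4 c2@4 c3@4 c4@4, authorship 1234
After op 8 (insert('b')): buffer="nnnnbbbb" (len 8), cursors c1@8 c2@8 c3@8 c4@8, authorship 12341234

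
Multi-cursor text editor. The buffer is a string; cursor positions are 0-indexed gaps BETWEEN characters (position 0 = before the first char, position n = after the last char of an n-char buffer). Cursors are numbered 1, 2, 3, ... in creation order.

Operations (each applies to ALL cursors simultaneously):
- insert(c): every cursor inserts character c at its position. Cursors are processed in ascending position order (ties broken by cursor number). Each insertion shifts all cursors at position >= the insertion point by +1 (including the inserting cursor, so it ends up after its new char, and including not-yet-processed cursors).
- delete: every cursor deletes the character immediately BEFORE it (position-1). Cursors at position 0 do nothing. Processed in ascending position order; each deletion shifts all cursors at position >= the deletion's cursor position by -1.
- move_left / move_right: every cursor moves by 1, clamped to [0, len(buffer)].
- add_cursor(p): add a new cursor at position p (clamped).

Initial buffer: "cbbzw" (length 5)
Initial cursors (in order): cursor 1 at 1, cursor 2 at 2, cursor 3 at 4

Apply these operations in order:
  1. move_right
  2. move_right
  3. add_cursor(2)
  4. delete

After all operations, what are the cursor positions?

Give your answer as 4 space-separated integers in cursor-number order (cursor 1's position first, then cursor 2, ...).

After op 1 (move_right): buffer="cbbzw" (len 5), cursors c1@2 c2@3 c3@5, authorship .....
After op 2 (move_right): buffer="cbbzw" (len 5), cursors c1@3 c2@4 c3@5, authorship .....
After op 3 (add_cursor(2)): buffer="cbbzw" (len 5), cursors c4@2 c1@3 c2@4 c3@5, authorship .....
After op 4 (delete): buffer="c" (len 1), cursors c1@1 c2@1 c3@1 c4@1, authorship .

Answer: 1 1 1 1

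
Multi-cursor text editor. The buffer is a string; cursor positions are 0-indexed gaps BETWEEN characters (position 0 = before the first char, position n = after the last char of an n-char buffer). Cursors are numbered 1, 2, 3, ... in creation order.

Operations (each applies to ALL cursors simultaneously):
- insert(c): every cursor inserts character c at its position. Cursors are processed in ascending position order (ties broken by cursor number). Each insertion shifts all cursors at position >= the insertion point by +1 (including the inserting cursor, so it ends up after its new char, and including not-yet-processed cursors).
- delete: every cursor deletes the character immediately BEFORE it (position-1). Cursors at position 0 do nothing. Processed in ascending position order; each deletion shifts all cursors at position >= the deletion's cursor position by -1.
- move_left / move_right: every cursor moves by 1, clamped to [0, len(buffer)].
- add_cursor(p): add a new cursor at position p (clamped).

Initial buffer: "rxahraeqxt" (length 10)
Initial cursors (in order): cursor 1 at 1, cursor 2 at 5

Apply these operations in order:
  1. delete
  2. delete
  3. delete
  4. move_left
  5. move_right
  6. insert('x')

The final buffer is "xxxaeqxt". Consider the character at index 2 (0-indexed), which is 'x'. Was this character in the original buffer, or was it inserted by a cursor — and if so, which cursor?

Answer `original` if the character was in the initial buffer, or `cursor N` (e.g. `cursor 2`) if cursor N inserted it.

After op 1 (delete): buffer="xahaeqxt" (len 8), cursors c1@0 c2@3, authorship ........
After op 2 (delete): buffer="xaaeqxt" (len 7), cursors c1@0 c2@2, authorship .......
After op 3 (delete): buffer="xaeqxt" (len 6), cursors c1@0 c2@1, authorship ......
After op 4 (move_left): buffer="xaeqxt" (len 6), cursors c1@0 c2@0, authorship ......
After op 5 (move_right): buffer="xaeqxt" (len 6), cursors c1@1 c2@1, authorship ......
After op 6 (insert('x')): buffer="xxxaeqxt" (len 8), cursors c1@3 c2@3, authorship .12.....
Authorship (.=original, N=cursor N): . 1 2 . . . . .
Index 2: author = 2

Answer: cursor 2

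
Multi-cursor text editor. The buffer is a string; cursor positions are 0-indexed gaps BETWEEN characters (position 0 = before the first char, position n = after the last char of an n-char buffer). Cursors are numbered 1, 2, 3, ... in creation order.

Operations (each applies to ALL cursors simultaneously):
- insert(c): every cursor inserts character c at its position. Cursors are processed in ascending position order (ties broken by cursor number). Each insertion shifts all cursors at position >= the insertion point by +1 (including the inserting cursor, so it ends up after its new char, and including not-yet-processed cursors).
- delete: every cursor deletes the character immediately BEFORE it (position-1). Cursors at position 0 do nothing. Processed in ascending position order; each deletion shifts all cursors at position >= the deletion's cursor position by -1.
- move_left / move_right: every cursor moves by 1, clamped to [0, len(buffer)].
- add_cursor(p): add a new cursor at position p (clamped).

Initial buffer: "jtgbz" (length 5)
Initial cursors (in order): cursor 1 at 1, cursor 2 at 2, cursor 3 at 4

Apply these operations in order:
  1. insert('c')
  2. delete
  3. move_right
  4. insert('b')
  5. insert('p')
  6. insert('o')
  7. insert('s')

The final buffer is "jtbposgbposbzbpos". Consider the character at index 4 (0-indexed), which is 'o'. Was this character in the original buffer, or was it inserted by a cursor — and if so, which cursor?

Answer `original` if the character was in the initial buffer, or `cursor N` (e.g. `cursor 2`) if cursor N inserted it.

After op 1 (insert('c')): buffer="jctcgbcz" (len 8), cursors c1@2 c2@4 c3@7, authorship .1.2..3.
After op 2 (delete): buffer="jtgbz" (len 5), cursors c1@1 c2@2 c3@4, authorship .....
After op 3 (move_right): buffer="jtgbz" (len 5), cursors c1@2 c2@3 c3@5, authorship .....
After op 4 (insert('b')): buffer="jtbgbbzb" (len 8), cursors c1@3 c2@5 c3@8, authorship ..1.2..3
After op 5 (insert('p')): buffer="jtbpgbpbzbp" (len 11), cursors c1@4 c2@7 c3@11, authorship ..11.22..33
After op 6 (insert('o')): buffer="jtbpogbpobzbpo" (len 14), cursors c1@5 c2@9 c3@14, authorship ..111.222..333
After op 7 (insert('s')): buffer="jtbposgbposbzbpos" (len 17), cursors c1@6 c2@11 c3@17, authorship ..1111.2222..3333
Authorship (.=original, N=cursor N): . . 1 1 1 1 . 2 2 2 2 . . 3 3 3 3
Index 4: author = 1

Answer: cursor 1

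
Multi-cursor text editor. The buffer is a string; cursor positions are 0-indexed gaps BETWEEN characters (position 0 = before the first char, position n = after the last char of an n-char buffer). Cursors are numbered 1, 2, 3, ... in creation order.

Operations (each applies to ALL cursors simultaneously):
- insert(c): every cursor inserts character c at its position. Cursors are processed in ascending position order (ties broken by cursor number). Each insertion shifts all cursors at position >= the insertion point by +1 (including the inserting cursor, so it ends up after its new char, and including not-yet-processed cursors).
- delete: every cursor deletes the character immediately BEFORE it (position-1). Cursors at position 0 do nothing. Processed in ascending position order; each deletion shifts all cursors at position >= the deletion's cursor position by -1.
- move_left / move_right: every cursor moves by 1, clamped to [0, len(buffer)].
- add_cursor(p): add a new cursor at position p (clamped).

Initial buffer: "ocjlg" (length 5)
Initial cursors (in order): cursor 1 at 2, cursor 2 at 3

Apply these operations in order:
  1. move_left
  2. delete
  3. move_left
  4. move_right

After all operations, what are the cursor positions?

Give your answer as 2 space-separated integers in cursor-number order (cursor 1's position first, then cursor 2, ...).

After op 1 (move_left): buffer="ocjlg" (len 5), cursors c1@1 c2@2, authorship .....
After op 2 (delete): buffer="jlg" (len 3), cursors c1@0 c2@0, authorship ...
After op 3 (move_left): buffer="jlg" (len 3), cursors c1@0 c2@0, authorship ...
After op 4 (move_right): buffer="jlg" (len 3), cursors c1@1 c2@1, authorship ...

Answer: 1 1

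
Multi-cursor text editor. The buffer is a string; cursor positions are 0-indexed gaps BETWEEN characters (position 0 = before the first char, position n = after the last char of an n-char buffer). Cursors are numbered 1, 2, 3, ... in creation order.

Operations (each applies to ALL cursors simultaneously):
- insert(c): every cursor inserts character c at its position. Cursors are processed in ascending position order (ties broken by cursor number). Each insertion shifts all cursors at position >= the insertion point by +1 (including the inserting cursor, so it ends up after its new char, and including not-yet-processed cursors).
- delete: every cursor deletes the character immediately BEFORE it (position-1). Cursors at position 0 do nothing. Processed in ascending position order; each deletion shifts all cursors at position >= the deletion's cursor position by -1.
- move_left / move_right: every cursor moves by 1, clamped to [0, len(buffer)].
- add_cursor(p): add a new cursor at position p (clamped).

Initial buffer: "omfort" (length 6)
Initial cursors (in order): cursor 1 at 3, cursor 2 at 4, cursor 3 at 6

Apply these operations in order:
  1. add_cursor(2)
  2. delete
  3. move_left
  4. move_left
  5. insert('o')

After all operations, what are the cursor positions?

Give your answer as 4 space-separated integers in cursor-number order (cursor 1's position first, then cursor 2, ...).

Answer: 4 4 4 4

Derivation:
After op 1 (add_cursor(2)): buffer="omfort" (len 6), cursors c4@2 c1@3 c2@4 c3@6, authorship ......
After op 2 (delete): buffer="or" (len 2), cursors c1@1 c2@1 c4@1 c3@2, authorship ..
After op 3 (move_left): buffer="or" (len 2), cursors c1@0 c2@0 c4@0 c3@1, authorship ..
After op 4 (move_left): buffer="or" (len 2), cursors c1@0 c2@0 c3@0 c4@0, authorship ..
After op 5 (insert('o')): buffer="ooooor" (len 6), cursors c1@4 c2@4 c3@4 c4@4, authorship 1234..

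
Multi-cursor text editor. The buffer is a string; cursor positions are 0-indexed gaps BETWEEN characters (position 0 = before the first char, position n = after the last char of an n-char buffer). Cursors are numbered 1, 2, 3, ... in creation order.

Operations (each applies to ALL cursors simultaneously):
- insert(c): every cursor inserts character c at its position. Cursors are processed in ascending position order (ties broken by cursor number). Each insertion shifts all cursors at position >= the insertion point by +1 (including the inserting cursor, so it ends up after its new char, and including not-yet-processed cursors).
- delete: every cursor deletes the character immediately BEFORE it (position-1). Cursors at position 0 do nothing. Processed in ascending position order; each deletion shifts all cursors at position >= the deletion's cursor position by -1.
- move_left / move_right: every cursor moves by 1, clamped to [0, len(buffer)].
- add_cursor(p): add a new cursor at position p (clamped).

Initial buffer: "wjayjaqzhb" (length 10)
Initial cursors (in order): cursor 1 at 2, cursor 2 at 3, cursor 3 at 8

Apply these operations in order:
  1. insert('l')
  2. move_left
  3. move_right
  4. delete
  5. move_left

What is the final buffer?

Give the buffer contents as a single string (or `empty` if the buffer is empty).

Answer: wjayjaqzhb

Derivation:
After op 1 (insert('l')): buffer="wjlalyjaqzlhb" (len 13), cursors c1@3 c2@5 c3@11, authorship ..1.2.....3..
After op 2 (move_left): buffer="wjlalyjaqzlhb" (len 13), cursors c1@2 c2@4 c3@10, authorship ..1.2.....3..
After op 3 (move_right): buffer="wjlalyjaqzlhb" (len 13), cursors c1@3 c2@5 c3@11, authorship ..1.2.....3..
After op 4 (delete): buffer="wjayjaqzhb" (len 10), cursors c1@2 c2@3 c3@8, authorship ..........
After op 5 (move_left): buffer="wjayjaqzhb" (len 10), cursors c1@1 c2@2 c3@7, authorship ..........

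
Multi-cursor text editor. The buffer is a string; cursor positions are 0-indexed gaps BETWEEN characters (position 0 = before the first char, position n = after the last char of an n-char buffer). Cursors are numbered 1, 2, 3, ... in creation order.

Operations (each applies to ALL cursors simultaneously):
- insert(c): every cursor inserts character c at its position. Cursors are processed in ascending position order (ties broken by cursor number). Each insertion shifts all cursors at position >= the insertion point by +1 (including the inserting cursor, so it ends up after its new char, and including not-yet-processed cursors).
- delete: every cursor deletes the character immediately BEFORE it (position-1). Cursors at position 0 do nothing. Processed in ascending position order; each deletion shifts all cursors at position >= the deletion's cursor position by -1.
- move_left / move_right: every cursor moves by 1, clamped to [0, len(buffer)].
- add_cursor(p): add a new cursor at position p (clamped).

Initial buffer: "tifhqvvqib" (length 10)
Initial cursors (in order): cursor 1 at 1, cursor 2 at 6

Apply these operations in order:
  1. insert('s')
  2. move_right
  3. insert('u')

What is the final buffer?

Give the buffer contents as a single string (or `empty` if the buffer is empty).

Answer: tsiufhqvsvuqib

Derivation:
After op 1 (insert('s')): buffer="tsifhqvsvqib" (len 12), cursors c1@2 c2@8, authorship .1.....2....
After op 2 (move_right): buffer="tsifhqvsvqib" (len 12), cursors c1@3 c2@9, authorship .1.....2....
After op 3 (insert('u')): buffer="tsiufhqvsvuqib" (len 14), cursors c1@4 c2@11, authorship .1.1....2.2...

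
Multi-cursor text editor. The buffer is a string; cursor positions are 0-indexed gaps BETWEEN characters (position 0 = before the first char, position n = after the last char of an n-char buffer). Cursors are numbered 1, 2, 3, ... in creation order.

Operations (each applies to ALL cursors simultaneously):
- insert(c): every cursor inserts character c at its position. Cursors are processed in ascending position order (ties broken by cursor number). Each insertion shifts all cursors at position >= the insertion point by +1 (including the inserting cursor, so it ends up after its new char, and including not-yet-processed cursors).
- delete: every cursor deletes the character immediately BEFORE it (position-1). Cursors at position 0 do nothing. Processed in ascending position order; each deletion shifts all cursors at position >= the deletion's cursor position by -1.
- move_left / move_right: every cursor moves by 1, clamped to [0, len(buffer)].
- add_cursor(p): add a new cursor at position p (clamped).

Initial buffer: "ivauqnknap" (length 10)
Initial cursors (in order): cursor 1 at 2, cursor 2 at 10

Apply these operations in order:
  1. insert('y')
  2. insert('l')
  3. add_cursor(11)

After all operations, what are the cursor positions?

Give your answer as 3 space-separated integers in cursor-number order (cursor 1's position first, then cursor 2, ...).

Answer: 4 14 11

Derivation:
After op 1 (insert('y')): buffer="ivyauqnknapy" (len 12), cursors c1@3 c2@12, authorship ..1........2
After op 2 (insert('l')): buffer="ivylauqnknapyl" (len 14), cursors c1@4 c2@14, authorship ..11........22
After op 3 (add_cursor(11)): buffer="ivylauqnknapyl" (len 14), cursors c1@4 c3@11 c2@14, authorship ..11........22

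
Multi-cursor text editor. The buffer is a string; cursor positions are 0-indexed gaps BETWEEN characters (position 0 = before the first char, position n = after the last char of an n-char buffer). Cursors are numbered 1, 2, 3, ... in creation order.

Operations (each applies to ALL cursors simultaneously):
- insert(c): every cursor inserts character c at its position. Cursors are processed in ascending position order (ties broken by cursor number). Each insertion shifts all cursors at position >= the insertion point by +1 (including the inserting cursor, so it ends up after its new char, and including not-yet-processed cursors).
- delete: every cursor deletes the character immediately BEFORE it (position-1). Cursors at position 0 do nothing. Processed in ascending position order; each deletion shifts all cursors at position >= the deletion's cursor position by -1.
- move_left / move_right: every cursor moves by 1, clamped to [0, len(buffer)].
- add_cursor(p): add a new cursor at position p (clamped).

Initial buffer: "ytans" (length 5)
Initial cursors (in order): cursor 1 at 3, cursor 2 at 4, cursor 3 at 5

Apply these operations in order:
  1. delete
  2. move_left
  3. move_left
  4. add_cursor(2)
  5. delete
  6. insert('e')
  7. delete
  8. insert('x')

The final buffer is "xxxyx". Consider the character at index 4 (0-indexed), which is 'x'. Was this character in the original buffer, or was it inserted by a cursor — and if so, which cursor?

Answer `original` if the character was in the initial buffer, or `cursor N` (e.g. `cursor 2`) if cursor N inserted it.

Answer: cursor 4

Derivation:
After op 1 (delete): buffer="yt" (len 2), cursors c1@2 c2@2 c3@2, authorship ..
After op 2 (move_left): buffer="yt" (len 2), cursors c1@1 c2@1 c3@1, authorship ..
After op 3 (move_left): buffer="yt" (len 2), cursors c1@0 c2@0 c3@0, authorship ..
After op 4 (add_cursor(2)): buffer="yt" (len 2), cursors c1@0 c2@0 c3@0 c4@2, authorship ..
After op 5 (delete): buffer="y" (len 1), cursors c1@0 c2@0 c3@0 c4@1, authorship .
After op 6 (insert('e')): buffer="eeeye" (len 5), cursors c1@3 c2@3 c3@3 c4@5, authorship 123.4
After op 7 (delete): buffer="y" (len 1), cursors c1@0 c2@0 c3@0 c4@1, authorship .
After op 8 (insert('x')): buffer="xxxyx" (len 5), cursors c1@3 c2@3 c3@3 c4@5, authorship 123.4
Authorship (.=original, N=cursor N): 1 2 3 . 4
Index 4: author = 4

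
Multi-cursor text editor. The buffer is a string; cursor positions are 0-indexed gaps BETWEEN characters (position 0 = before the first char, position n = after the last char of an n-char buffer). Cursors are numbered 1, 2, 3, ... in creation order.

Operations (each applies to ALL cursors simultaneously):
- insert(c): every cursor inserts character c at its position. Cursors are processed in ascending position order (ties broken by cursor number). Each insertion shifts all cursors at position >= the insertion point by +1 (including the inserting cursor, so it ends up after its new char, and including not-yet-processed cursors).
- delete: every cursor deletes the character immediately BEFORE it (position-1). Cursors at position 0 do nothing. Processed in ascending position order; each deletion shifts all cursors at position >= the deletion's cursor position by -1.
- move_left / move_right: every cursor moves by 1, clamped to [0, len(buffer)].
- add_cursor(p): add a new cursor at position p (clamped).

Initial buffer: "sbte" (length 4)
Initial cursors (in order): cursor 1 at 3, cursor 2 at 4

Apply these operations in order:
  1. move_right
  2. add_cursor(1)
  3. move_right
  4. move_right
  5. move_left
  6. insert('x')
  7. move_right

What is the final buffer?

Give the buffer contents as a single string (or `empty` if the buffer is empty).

Answer: sbxtxxe

Derivation:
After op 1 (move_right): buffer="sbte" (len 4), cursors c1@4 c2@4, authorship ....
After op 2 (add_cursor(1)): buffer="sbte" (len 4), cursors c3@1 c1@4 c2@4, authorship ....
After op 3 (move_right): buffer="sbte" (len 4), cursors c3@2 c1@4 c2@4, authorship ....
After op 4 (move_right): buffer="sbte" (len 4), cursors c3@3 c1@4 c2@4, authorship ....
After op 5 (move_left): buffer="sbte" (len 4), cursors c3@2 c1@3 c2@3, authorship ....
After op 6 (insert('x')): buffer="sbxtxxe" (len 7), cursors c3@3 c1@6 c2@6, authorship ..3.12.
After op 7 (move_right): buffer="sbxtxxe" (len 7), cursors c3@4 c1@7 c2@7, authorship ..3.12.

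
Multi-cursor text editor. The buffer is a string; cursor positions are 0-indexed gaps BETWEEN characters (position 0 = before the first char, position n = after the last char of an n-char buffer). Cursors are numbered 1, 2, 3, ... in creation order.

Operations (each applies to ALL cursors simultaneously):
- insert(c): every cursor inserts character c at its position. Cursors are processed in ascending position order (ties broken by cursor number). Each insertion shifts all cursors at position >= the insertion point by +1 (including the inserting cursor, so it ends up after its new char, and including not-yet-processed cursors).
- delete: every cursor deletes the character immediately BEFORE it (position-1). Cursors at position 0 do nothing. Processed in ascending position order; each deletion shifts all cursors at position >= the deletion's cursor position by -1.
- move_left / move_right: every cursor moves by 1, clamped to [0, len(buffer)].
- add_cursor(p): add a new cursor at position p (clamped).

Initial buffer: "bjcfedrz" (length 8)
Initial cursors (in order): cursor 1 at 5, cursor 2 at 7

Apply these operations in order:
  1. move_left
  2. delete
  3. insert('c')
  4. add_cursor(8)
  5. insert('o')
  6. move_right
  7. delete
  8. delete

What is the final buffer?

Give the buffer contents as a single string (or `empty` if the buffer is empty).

Answer: bjccc

Derivation:
After op 1 (move_left): buffer="bjcfedrz" (len 8), cursors c1@4 c2@6, authorship ........
After op 2 (delete): buffer="bjcerz" (len 6), cursors c1@3 c2@4, authorship ......
After op 3 (insert('c')): buffer="bjccecrz" (len 8), cursors c1@4 c2@6, authorship ...1.2..
After op 4 (add_cursor(8)): buffer="bjccecrz" (len 8), cursors c1@4 c2@6 c3@8, authorship ...1.2..
After op 5 (insert('o')): buffer="bjccoecorzo" (len 11), cursors c1@5 c2@8 c3@11, authorship ...11.22..3
After op 6 (move_right): buffer="bjccoecorzo" (len 11), cursors c1@6 c2@9 c3@11, authorship ...11.22..3
After op 7 (delete): buffer="bjccocoz" (len 8), cursors c1@5 c2@7 c3@8, authorship ...1122.
After op 8 (delete): buffer="bjccc" (len 5), cursors c1@4 c2@5 c3@5, authorship ...12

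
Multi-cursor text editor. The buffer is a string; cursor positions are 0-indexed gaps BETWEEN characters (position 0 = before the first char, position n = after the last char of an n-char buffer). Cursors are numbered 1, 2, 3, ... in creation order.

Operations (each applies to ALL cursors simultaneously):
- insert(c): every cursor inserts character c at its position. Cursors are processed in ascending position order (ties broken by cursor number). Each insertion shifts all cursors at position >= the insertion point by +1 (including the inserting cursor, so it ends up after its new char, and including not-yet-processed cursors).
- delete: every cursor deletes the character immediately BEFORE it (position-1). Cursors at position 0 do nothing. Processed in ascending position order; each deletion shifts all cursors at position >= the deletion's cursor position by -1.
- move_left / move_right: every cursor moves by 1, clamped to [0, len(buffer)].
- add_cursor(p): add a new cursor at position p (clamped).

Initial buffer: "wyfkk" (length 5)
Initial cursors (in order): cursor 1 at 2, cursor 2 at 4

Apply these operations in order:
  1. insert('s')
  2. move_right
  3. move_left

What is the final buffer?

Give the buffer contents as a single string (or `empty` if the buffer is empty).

After op 1 (insert('s')): buffer="wysfksk" (len 7), cursors c1@3 c2@6, authorship ..1..2.
After op 2 (move_right): buffer="wysfksk" (len 7), cursors c1@4 c2@7, authorship ..1..2.
After op 3 (move_left): buffer="wysfksk" (len 7), cursors c1@3 c2@6, authorship ..1..2.

Answer: wysfksk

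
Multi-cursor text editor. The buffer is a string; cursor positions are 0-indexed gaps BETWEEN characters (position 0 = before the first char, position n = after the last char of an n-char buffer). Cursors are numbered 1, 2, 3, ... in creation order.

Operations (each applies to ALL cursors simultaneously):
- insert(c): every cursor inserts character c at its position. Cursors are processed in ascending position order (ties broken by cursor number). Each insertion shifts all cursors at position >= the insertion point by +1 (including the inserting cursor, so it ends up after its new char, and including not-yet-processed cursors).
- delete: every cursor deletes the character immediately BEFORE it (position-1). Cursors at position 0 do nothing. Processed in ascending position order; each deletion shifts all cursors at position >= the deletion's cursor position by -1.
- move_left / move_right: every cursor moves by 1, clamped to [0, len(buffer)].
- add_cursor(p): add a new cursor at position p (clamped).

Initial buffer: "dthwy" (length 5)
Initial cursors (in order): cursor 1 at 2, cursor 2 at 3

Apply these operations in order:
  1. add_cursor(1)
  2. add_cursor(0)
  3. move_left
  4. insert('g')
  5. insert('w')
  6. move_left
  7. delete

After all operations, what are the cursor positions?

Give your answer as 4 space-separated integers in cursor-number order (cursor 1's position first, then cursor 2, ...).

Answer: 3 5 1 1

Derivation:
After op 1 (add_cursor(1)): buffer="dthwy" (len 5), cursors c3@1 c1@2 c2@3, authorship .....
After op 2 (add_cursor(0)): buffer="dthwy" (len 5), cursors c4@0 c3@1 c1@2 c2@3, authorship .....
After op 3 (move_left): buffer="dthwy" (len 5), cursors c3@0 c4@0 c1@1 c2@2, authorship .....
After op 4 (insert('g')): buffer="ggdgtghwy" (len 9), cursors c3@2 c4@2 c1@4 c2@6, authorship 34.1.2...
After op 5 (insert('w')): buffer="ggwwdgwtgwhwy" (len 13), cursors c3@4 c4@4 c1@7 c2@10, authorship 3434.11.22...
After op 6 (move_left): buffer="ggwwdgwtgwhwy" (len 13), cursors c3@3 c4@3 c1@6 c2@9, authorship 3434.11.22...
After op 7 (delete): buffer="gwdwtwhwy" (len 9), cursors c3@1 c4@1 c1@3 c2@5, authorship 34.1.2...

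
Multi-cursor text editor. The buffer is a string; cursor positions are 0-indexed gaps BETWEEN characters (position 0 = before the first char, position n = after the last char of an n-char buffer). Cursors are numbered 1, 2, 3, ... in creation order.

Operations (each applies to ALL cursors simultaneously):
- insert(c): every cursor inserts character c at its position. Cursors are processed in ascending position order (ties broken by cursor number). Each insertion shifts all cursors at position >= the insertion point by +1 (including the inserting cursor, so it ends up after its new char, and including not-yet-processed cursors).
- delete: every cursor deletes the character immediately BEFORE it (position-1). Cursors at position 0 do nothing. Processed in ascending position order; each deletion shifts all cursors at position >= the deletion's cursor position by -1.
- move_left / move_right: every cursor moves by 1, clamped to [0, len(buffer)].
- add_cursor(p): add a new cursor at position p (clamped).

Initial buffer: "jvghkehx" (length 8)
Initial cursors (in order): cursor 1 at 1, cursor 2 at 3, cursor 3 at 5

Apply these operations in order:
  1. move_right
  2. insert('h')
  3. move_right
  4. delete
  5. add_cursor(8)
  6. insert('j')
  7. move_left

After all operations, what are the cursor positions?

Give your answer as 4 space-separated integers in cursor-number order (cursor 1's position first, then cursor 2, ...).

After op 1 (move_right): buffer="jvghkehx" (len 8), cursors c1@2 c2@4 c3@6, authorship ........
After op 2 (insert('h')): buffer="jvhghhkehhx" (len 11), cursors c1@3 c2@6 c3@9, authorship ..1..2..3..
After op 3 (move_right): buffer="jvhghhkehhx" (len 11), cursors c1@4 c2@7 c3@10, authorship ..1..2..3..
After op 4 (delete): buffer="jvhhhehx" (len 8), cursors c1@3 c2@5 c3@7, authorship ..1.2.3.
After op 5 (add_cursor(8)): buffer="jvhhhehx" (len 8), cursors c1@3 c2@5 c3@7 c4@8, authorship ..1.2.3.
After op 6 (insert('j')): buffer="jvhjhhjehjxj" (len 12), cursors c1@4 c2@7 c3@10 c4@12, authorship ..11.22.33.4
After op 7 (move_left): buffer="jvhjhhjehjxj" (len 12), cursors c1@3 c2@6 c3@9 c4@11, authorship ..11.22.33.4

Answer: 3 6 9 11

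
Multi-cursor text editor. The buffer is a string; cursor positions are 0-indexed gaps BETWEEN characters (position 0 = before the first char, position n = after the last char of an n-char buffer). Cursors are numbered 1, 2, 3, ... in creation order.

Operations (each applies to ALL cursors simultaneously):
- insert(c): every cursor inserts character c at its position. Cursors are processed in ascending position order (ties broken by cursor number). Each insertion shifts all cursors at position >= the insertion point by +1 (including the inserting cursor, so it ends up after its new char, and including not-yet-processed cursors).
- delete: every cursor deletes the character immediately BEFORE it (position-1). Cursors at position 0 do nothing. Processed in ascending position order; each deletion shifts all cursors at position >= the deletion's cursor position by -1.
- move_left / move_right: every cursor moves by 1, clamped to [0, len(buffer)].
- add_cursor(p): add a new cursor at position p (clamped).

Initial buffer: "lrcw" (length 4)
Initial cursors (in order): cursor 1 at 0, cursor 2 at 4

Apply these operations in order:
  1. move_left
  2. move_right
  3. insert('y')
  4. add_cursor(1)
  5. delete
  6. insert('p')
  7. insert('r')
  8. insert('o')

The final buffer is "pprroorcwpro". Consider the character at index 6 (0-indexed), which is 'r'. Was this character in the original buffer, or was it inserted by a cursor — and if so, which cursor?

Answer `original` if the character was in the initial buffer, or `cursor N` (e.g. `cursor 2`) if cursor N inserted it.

Answer: original

Derivation:
After op 1 (move_left): buffer="lrcw" (len 4), cursors c1@0 c2@3, authorship ....
After op 2 (move_right): buffer="lrcw" (len 4), cursors c1@1 c2@4, authorship ....
After op 3 (insert('y')): buffer="lyrcwy" (len 6), cursors c1@2 c2@6, authorship .1...2
After op 4 (add_cursor(1)): buffer="lyrcwy" (len 6), cursors c3@1 c1@2 c2@6, authorship .1...2
After op 5 (delete): buffer="rcw" (len 3), cursors c1@0 c3@0 c2@3, authorship ...
After op 6 (insert('p')): buffer="pprcwp" (len 6), cursors c1@2 c3@2 c2@6, authorship 13...2
After op 7 (insert('r')): buffer="pprrrcwpr" (len 9), cursors c1@4 c3@4 c2@9, authorship 1313...22
After op 8 (insert('o')): buffer="pprroorcwpro" (len 12), cursors c1@6 c3@6 c2@12, authorship 131313...222
Authorship (.=original, N=cursor N): 1 3 1 3 1 3 . . . 2 2 2
Index 6: author = original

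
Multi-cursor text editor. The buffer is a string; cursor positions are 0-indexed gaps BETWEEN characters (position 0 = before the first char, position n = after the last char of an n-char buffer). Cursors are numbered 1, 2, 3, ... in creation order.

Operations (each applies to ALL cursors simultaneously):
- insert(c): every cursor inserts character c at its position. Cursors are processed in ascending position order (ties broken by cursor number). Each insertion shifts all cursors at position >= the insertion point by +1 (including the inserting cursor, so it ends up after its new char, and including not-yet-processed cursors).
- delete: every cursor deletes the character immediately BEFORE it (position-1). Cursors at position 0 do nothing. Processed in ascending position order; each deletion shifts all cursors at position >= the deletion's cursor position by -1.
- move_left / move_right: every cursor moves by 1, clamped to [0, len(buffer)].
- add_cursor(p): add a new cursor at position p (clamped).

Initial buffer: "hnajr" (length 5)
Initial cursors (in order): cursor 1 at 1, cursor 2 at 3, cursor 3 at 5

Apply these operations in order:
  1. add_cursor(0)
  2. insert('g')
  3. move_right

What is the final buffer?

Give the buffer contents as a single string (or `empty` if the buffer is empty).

Answer: ghgnagjrg

Derivation:
After op 1 (add_cursor(0)): buffer="hnajr" (len 5), cursors c4@0 c1@1 c2@3 c3@5, authorship .....
After op 2 (insert('g')): buffer="ghgnagjrg" (len 9), cursors c4@1 c1@3 c2@6 c3@9, authorship 4.1..2..3
After op 3 (move_right): buffer="ghgnagjrg" (len 9), cursors c4@2 c1@4 c2@7 c3@9, authorship 4.1..2..3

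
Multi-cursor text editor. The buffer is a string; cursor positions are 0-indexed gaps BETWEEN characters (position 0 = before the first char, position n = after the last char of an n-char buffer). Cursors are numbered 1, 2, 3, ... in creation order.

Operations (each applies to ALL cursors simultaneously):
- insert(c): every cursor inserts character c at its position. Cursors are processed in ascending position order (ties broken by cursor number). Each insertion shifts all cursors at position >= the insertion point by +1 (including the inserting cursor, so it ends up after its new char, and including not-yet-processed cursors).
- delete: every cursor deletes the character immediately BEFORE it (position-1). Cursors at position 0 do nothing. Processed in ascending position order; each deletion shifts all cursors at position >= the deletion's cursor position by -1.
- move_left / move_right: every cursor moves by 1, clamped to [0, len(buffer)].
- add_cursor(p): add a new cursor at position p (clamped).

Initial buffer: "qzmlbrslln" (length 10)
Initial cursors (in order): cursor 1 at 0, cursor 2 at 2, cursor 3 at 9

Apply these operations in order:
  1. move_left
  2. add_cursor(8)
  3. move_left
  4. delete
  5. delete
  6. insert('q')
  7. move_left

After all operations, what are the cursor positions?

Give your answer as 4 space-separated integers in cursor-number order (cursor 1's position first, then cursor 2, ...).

Answer: 1 1 6 6

Derivation:
After op 1 (move_left): buffer="qzmlbrslln" (len 10), cursors c1@0 c2@1 c3@8, authorship ..........
After op 2 (add_cursor(8)): buffer="qzmlbrslln" (len 10), cursors c1@0 c2@1 c3@8 c4@8, authorship ..........
After op 3 (move_left): buffer="qzmlbrslln" (len 10), cursors c1@0 c2@0 c3@7 c4@7, authorship ..........
After op 4 (delete): buffer="qzmlblln" (len 8), cursors c1@0 c2@0 c3@5 c4@5, authorship ........
After op 5 (delete): buffer="qzmlln" (len 6), cursors c1@0 c2@0 c3@3 c4@3, authorship ......
After op 6 (insert('q')): buffer="qqqzmqqlln" (len 10), cursors c1@2 c2@2 c3@7 c4@7, authorship 12...34...
After op 7 (move_left): buffer="qqqzmqqlln" (len 10), cursors c1@1 c2@1 c3@6 c4@6, authorship 12...34...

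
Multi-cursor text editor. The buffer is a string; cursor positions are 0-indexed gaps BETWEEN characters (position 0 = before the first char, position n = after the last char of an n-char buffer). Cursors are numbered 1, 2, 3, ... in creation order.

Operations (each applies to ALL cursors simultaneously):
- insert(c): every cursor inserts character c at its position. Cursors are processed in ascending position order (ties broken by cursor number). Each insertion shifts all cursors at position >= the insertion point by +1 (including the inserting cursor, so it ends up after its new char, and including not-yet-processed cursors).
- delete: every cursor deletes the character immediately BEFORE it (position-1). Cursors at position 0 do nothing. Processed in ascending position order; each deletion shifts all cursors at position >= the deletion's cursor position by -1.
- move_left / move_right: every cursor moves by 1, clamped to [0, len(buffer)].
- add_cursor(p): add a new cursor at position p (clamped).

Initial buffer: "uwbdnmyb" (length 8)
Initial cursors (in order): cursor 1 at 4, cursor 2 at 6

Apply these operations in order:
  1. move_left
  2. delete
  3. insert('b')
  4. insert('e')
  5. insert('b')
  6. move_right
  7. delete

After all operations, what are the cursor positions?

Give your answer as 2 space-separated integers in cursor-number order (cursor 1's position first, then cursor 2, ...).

Answer: 5 8

Derivation:
After op 1 (move_left): buffer="uwbdnmyb" (len 8), cursors c1@3 c2@5, authorship ........
After op 2 (delete): buffer="uwdmyb" (len 6), cursors c1@2 c2@3, authorship ......
After op 3 (insert('b')): buffer="uwbdbmyb" (len 8), cursors c1@3 c2@5, authorship ..1.2...
After op 4 (insert('e')): buffer="uwbedbemyb" (len 10), cursors c1@4 c2@7, authorship ..11.22...
After op 5 (insert('b')): buffer="uwbebdbebmyb" (len 12), cursors c1@5 c2@9, authorship ..111.222...
After op 6 (move_right): buffer="uwbebdbebmyb" (len 12), cursors c1@6 c2@10, authorship ..111.222...
After op 7 (delete): buffer="uwbebbebyb" (len 10), cursors c1@5 c2@8, authorship ..111222..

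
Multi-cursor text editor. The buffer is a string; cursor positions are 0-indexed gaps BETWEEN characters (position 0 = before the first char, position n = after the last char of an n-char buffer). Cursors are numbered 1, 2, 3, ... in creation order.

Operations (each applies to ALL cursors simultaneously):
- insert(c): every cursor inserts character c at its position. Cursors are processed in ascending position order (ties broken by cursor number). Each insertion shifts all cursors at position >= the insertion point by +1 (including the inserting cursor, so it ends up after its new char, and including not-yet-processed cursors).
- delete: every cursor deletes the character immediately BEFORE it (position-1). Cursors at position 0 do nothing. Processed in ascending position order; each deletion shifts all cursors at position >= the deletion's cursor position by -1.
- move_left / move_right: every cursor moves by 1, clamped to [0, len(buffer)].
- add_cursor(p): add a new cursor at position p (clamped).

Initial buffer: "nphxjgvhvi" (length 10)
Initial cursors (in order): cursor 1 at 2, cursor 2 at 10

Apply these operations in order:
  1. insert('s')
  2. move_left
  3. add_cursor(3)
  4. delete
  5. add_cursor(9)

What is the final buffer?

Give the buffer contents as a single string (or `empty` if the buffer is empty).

After op 1 (insert('s')): buffer="npshxjgvhvis" (len 12), cursors c1@3 c2@12, authorship ..1........2
After op 2 (move_left): buffer="npshxjgvhvis" (len 12), cursors c1@2 c2@11, authorship ..1........2
After op 3 (add_cursor(3)): buffer="npshxjgvhvis" (len 12), cursors c1@2 c3@3 c2@11, authorship ..1........2
After op 4 (delete): buffer="nhxjgvhvs" (len 9), cursors c1@1 c3@1 c2@8, authorship ........2
After op 5 (add_cursor(9)): buffer="nhxjgvhvs" (len 9), cursors c1@1 c3@1 c2@8 c4@9, authorship ........2

Answer: nhxjgvhvs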